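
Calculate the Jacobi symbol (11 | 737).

0

Reciprocity: 11 ≡ 3 and 737 ≡ 1 (mod 4), so (11/737) = +(737/11).
Reduce top mod 11: now compute (0/11).
Top reduces to 0: gcd > 1, so the symbol is 0.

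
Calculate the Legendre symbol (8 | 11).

Euler's criterion: (8/11) ≡ 8^5 (mod 11).
8^2 ≡ 9 (mod 11)
8^4 ≡ 4 (mod 11)
8^5 = 8^(4+1) ≡ 10 (mod 11).
Result is 10 ≡ −1, so (8/11) = −1.

-1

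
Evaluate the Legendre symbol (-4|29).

First reduce: -4 ≡ 25 (mod 29).
Reciprocity: 25 ≡ 1 and 29 ≡ 1 (mod 4), so (25/29) = +(29/25).
Reduce top mod 25: now compute (4/25).
Pull out 2^2: since 25 ≡ 1 (mod 8), (2/25) = +1, so (2/25)^2 = +1.
Reached (1/25) = 1. Collecting the sign flips along the way, the symbol is +1.

1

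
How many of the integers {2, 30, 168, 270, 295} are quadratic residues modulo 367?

3

(2/367) = +1 → QR.
(30/367) = +1 → QR.
(168/367) = -1 → non-residue.
(270/367) = +1 → QR.
(295/367) = -1 → non-residue.
Total quadratic residues among the 5: 3.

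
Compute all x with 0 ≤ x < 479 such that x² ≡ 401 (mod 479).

Since 479 ≡ 3 (mod 4), a square root of 401 is 401^((479+1)/4) = 401^120 mod 479.
Repeated squaring: 401^2≡336, 401^4≡331, 401^8≡349, 401^16≡135, 401^32≡23, 401^64≡50 (mod 479).
401^120 = 401^(64+32+16+8) ≡ 165 (mod 479).
Check: 165² = 27225 ≡ 401 (mod 479). The two roots are 165 and 314.

165, 314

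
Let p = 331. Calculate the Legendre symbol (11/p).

Reciprocity: 11 ≡ 3 and 331 ≡ 3 (mod 4), so (11/331) = −(331/11).
Reduce top mod 11: now compute (1/11).
Reached (1/11) = 1. Collecting the sign flips along the way, the symbol is -1.

-1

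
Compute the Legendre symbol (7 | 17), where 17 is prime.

-1

Reciprocity: 7 ≡ 3 and 17 ≡ 1 (mod 4), so (7/17) = +(17/7).
Reduce top mod 7: now compute (3/7).
Reciprocity: 3 ≡ 3 and 7 ≡ 3 (mod 4), so (3/7) = −(7/3).
Reduce top mod 3: now compute (1/3).
Reached (1/3) = 1. Collecting the sign flips along the way, the symbol is -1.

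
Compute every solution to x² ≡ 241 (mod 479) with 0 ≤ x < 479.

215, 264

Since 479 ≡ 3 (mod 4), a square root of 241 is 241^((479+1)/4) = 241^120 mod 479.
Repeated squaring: 241^2≡122, 241^4≡35, 241^8≡267, 241^16≡397, 241^32≡18, 241^64≡324 (mod 479).
241^120 = 241^(64+32+16+8) ≡ 264 (mod 479).
Check: 264² = 69696 ≡ 241 (mod 479). The two roots are 215 and 264.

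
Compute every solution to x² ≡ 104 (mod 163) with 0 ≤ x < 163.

58, 105

Since 163 ≡ 3 (mod 4), a square root of 104 is 104^((163+1)/4) = 104^41 mod 163.
Repeated squaring: 104^2≡58, 104^4≡104, 104^8≡58, 104^16≡104, 104^32≡58 (mod 163).
104^41 = 104^(32+8+1) ≡ 58 (mod 163).
Check: 58² = 3364 ≡ 104 (mod 163). The two roots are 58 and 105.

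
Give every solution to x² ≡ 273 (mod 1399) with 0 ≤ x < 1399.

320, 1079

Since 1399 ≡ 3 (mod 4), a square root of 273 is 273^((1399+1)/4) = 273^350 mod 1399.
Repeated squaring: 273^2≡382, 273^4≡428, 273^8≡1314, 273^16≡230, 273^32≡1137, 273^64≡93, 273^128≡255, 273^256≡671 (mod 1399).
273^350 = 273^(256+64+16+8+4+2) ≡ 320 (mod 1399).
Check: 320² = 102400 ≡ 273 (mod 1399). The two roots are 320 and 1079.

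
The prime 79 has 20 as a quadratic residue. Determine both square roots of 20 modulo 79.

Since 79 ≡ 3 (mod 4), a square root of 20 is 20^((79+1)/4) = 20^20 mod 79.
Repeated squaring: 20^2≡5, 20^4≡25, 20^8≡72, 20^16≡49 (mod 79).
20^20 = 20^(16+4) ≡ 40 (mod 79).
Check: 40² = 1600 ≡ 20 (mod 79). The two roots are 39 and 40.

39, 40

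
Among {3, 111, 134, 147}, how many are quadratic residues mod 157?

3

(3/157) = +1 → QR.
(111/157) = +1 → QR.
(134/157) = -1 → non-residue.
(147/157) = +1 → QR.
Total quadratic residues among the 4: 3.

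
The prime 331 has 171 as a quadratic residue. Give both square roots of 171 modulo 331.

59, 272

Since 331 ≡ 3 (mod 4), a square root of 171 is 171^((331+1)/4) = 171^83 mod 331.
Repeated squaring: 171^2≡113, 171^4≡191, 171^8≡71, 171^16≡76, 171^32≡149, 171^64≡24 (mod 331).
171^83 = 171^(64+16+2+1) ≡ 272 (mod 331).
Check: 272² = 73984 ≡ 171 (mod 331). The two roots are 59 and 272.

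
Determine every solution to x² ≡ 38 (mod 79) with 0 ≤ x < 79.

Since 79 ≡ 3 (mod 4), a square root of 38 is 38^((79+1)/4) = 38^20 mod 79.
Repeated squaring: 38^2≡22, 38^4≡10, 38^8≡21, 38^16≡46 (mod 79).
38^20 = 38^(16+4) ≡ 65 (mod 79).
Check: 65² = 4225 ≡ 38 (mod 79). The two roots are 14 and 65.

14, 65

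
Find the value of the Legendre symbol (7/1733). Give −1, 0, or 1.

1

Reciprocity: 7 ≡ 3 and 1733 ≡ 1 (mod 4), so (7/1733) = +(1733/7).
Reduce top mod 7: now compute (4/7).
Pull out 2^2: since 7 ≡ 7 (mod 8), (2/7) = +1, so (2/7)^2 = +1.
Reached (1/7) = 1. Collecting the sign flips along the way, the symbol is +1.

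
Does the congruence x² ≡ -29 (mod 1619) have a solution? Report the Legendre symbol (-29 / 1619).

First reduce: -29 ≡ 1590 (mod 1619).
Pull out 2: since 1619 ≡ 3 (mod 8), (2/1619) = -1.
Reciprocity: 795 ≡ 3 and 1619 ≡ 3 (mod 4), so (795/1619) = −(1619/795).
Reduce top mod 795: now compute (29/795).
Reciprocity: 29 ≡ 1 and 795 ≡ 3 (mod 4), so (29/795) = +(795/29).
Reduce top mod 29: now compute (12/29).
Pull out 2^2: since 29 ≡ 5 (mod 8), (2/29) = -1, so (2/29)^2 = +1.
Reciprocity: 3 ≡ 3 and 29 ≡ 1 (mod 4), so (3/29) = +(29/3).
Reduce top mod 3: now compute (2/3).
Pull out 2: since 3 ≡ 3 (mod 8), (2/3) = -1.
Reached (1/3) = 1. Collecting the sign flips along the way, the symbol is -1.

-1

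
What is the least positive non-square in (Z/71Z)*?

(2/71) = +1, so 2 is a residue.
(3/71) = +1, so 3 is a residue.
(4/71) = +1, so 4 is a residue.
(5/71) = +1, so 5 is a residue.
(6/71) = +1, so 6 is a residue.
(7/71) = −1, so 7 is the smallest positive non-residue mod 71.

7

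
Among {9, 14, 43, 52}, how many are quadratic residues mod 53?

3

(9/53) = +1 → QR.
(14/53) = -1 → non-residue.
(43/53) = +1 → QR.
(52/53) = +1 → QR.
Total quadratic residues among the 4: 3.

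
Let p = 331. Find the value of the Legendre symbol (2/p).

Pull out 2: since 331 ≡ 3 (mod 8), (2/331) = -1.
Reached (1/331) = 1. Collecting the sign flips along the way, the symbol is -1.

-1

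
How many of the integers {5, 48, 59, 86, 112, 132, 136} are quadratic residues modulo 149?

(5/149) = +1 → QR.
(48/149) = -1 → non-residue.
(59/149) = -1 → non-residue.
(86/149) = +1 → QR.
(112/149) = +1 → QR.
(132/149) = +1 → QR.
(136/149) = -1 → non-residue.
Total quadratic residues among the 7: 4.

4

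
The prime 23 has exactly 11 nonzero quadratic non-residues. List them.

5,7,10,11,14,15,17,19,20,21,22

Square k = 1,…,11 (k and 23−k give the same square):
1²=1, 2²=4, 3²=9, 4²=16, 5²≡2, 6²≡13, 7²≡3, 8²≡18, 9²≡12, 10²≡8, 11²≡6 (mod 23).
The residues are {1, 2, 3, 4, 6, 8, 9, 12, 13, 16, 18}; the non-residues are the remaining 11 nonzero classes.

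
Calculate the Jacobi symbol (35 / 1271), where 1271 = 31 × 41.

Reciprocity: 35 ≡ 3 and 1271 ≡ 3 (mod 4), so (35/1271) = −(1271/35).
Reduce top mod 35: now compute (11/35).
Reciprocity: 11 ≡ 3 and 35 ≡ 3 (mod 4), so (11/35) = −(35/11).
Reduce top mod 11: now compute (2/11).
Pull out 2: since 11 ≡ 3 (mod 8), (2/11) = -1.
Reached (1/11) = 1. Collecting the sign flips along the way, the symbol is -1.

-1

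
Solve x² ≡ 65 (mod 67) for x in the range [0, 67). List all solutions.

20, 47

Since 67 ≡ 3 (mod 4), a square root of 65 is 65^((67+1)/4) = 65^17 mod 67.
Repeated squaring: 65^2≡4, 65^4≡16, 65^8≡55, 65^16≡10 (mod 67).
65^17 = 65^(16+1) ≡ 47 (mod 67).
Check: 47² = 2209 ≡ 65 (mod 67). The two roots are 20 and 47.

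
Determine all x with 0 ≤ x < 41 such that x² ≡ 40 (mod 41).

9, 32

41 ≡ 1 (mod 4), so we find a root by search.
Trying successive values, 9² = 81 ≡ 40 (mod 41). The other root is 41 − 9 = 32.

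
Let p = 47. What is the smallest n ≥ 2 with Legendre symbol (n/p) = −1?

(2/47) = +1, so 2 is a residue.
(3/47) = +1, so 3 is a residue.
(4/47) = +1, so 4 is a residue.
(5/47) = −1, so 5 is the smallest positive non-residue mod 47.

5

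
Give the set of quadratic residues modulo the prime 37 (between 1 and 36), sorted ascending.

Square k = 1,…,18 (k and 37−k give the same square):
1²=1, 2²=4, 3²=9, 4²=16, 5²=25, 6²=36, 7²≡12, 8²≡27, 9²≡7, 10²≡26, 11²≡10, 12²≡33, 13²≡21, 14²≡11, 15²≡3, 16²≡34, 17²≡30, 18²≡28 (mod 37).
So the quadratic residues mod 37 are {1, 3, 4, 7, 9, 10, 11, 12, 16, 21, 25, 26, 27, 28, 30, 33, 34, 36}.

1,3,4,7,9,10,11,12,16,21,25,26,27,28,30,33,34,36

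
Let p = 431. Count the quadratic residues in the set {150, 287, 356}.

(150/431) = +1 → QR.
(287/431) = -1 → non-residue.
(356/431) = -1 → non-residue.
Total quadratic residues among the 3: 1.

1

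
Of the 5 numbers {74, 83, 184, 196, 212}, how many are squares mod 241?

(74/241) = -1 → non-residue.
(83/241) = +1 → QR.
(184/241) = -1 → non-residue.
(196/241) = +1 → QR.
(212/241) = +1 → QR.
Total quadratic residues among the 5: 3.

3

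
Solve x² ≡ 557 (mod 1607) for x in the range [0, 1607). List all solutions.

713, 894

Since 1607 ≡ 3 (mod 4), a square root of 557 is 557^((1607+1)/4) = 557^402 mod 1607.
Repeated squaring: 557^2≡98, 557^4≡1569, 557^8≡1444, 557^16≡857, 557^32≡50, 557^64≡893, 557^128≡377, 557^256≡713 (mod 1607).
557^402 = 557^(256+128+16+2) ≡ 713 (mod 1607).
Check: 713² = 508369 ≡ 557 (mod 1607). The two roots are 713 and 894.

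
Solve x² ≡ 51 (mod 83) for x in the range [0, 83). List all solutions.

Since 83 ≡ 3 (mod 4), a square root of 51 is 51^((83+1)/4) = 51^21 mod 83.
Repeated squaring: 51^2≡28, 51^4≡37, 51^8≡41, 51^16≡21 (mod 83).
51^21 = 51^(16+4+1) ≡ 36 (mod 83).
Check: 36² = 1296 ≡ 51 (mod 83). The two roots are 36 and 47.

36, 47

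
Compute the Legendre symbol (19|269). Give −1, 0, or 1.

Reciprocity: 19 ≡ 3 and 269 ≡ 1 (mod 4), so (19/269) = +(269/19).
Reduce top mod 19: now compute (3/19).
Reciprocity: 3 ≡ 3 and 19 ≡ 3 (mod 4), so (3/19) = −(19/3).
Reduce top mod 3: now compute (1/3).
Reached (1/3) = 1. Collecting the sign flips along the way, the symbol is -1.

-1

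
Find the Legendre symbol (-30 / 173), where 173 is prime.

First reduce: -30 ≡ 143 (mod 173).
Reciprocity: 143 ≡ 3 and 173 ≡ 1 (mod 4), so (143/173) = +(173/143).
Reduce top mod 143: now compute (30/143).
Pull out 2: since 143 ≡ 7 (mod 8), (2/143) = +1.
Reciprocity: 15 ≡ 3 and 143 ≡ 3 (mod 4), so (15/143) = −(143/15).
Reduce top mod 15: now compute (8/15).
Pull out 2^3: since 15 ≡ 7 (mod 8), (2/15) = +1, so (2/15)^3 = +1.
Reached (1/15) = 1. Collecting the sign flips along the way, the symbol is -1.

-1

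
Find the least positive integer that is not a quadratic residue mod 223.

3

(2/223) = +1, so 2 is a residue.
(3/223) = −1, so 3 is the smallest positive non-residue mod 223.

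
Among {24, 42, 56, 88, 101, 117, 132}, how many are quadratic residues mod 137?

3

(24/137) = -1 → non-residue.
(42/137) = -1 → non-residue.
(56/137) = +1 → QR.
(88/137) = +1 → QR.
(101/137) = +1 → QR.
(117/137) = -1 → non-residue.
(132/137) = -1 → non-residue.
Total quadratic residues among the 7: 3.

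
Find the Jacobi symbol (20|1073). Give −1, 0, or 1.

Pull out 2^2: since 1073 ≡ 1 (mod 8), (2/1073) = +1, so (2/1073)^2 = +1.
Reciprocity: 5 ≡ 1 and 1073 ≡ 1 (mod 4), so (5/1073) = +(1073/5).
Reduce top mod 5: now compute (3/5).
Reciprocity: 3 ≡ 3 and 5 ≡ 1 (mod 4), so (3/5) = +(5/3).
Reduce top mod 3: now compute (2/3).
Pull out 2: since 3 ≡ 3 (mod 8), (2/3) = -1.
Reached (1/3) = 1. Collecting the sign flips along the way, the symbol is -1.

-1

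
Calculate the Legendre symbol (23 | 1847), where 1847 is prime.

1

Reciprocity: 23 ≡ 3 and 1847 ≡ 3 (mod 4), so (23/1847) = −(1847/23).
Reduce top mod 23: now compute (7/23).
Reciprocity: 7 ≡ 3 and 23 ≡ 3 (mod 4), so (7/23) = −(23/7).
Reduce top mod 7: now compute (2/7).
Pull out 2: since 7 ≡ 7 (mod 8), (2/7) = +1.
Reached (1/7) = 1. Collecting the sign flips along the way, the symbol is +1.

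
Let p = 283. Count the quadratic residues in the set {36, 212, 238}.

2

(36/283) = +1 → QR.
(212/283) = -1 → non-residue.
(238/283) = +1 → QR.
Total quadratic residues among the 3: 2.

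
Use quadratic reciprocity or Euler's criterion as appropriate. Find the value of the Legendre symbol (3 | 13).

Euler's criterion: (3/13) ≡ 3^6 (mod 13).
3^2 ≡ 9 (mod 13)
3^4 ≡ 3 (mod 13)
3^6 = 3^(4+2) ≡ 1 (mod 13).
Result is 1, so (3/13) = 1.

1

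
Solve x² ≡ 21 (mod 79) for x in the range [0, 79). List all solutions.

Since 79 ≡ 3 (mod 4), a square root of 21 is 21^((79+1)/4) = 21^20 mod 79.
Repeated squaring: 21^2≡46, 21^4≡62, 21^8≡52, 21^16≡18 (mod 79).
21^20 = 21^(16+4) ≡ 10 (mod 79).
Check: 10² = 100 ≡ 21 (mod 79). The two roots are 10 and 69.

10, 69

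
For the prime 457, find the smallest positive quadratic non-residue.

(2/457) = +1, so 2 is a residue.
(3/457) = +1, so 3 is a residue.
(4/457) = +1, so 4 is a residue.
(5/457) = −1, so 5 is the smallest positive non-residue mod 457.

5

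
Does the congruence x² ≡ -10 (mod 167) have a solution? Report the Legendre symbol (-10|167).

1

First reduce: -10 ≡ 157 (mod 167).
Reciprocity: 157 ≡ 1 and 167 ≡ 3 (mod 4), so (157/167) = +(167/157).
Reduce top mod 157: now compute (10/157).
Pull out 2: since 157 ≡ 5 (mod 8), (2/157) = -1.
Reciprocity: 5 ≡ 1 and 157 ≡ 1 (mod 4), so (5/157) = +(157/5).
Reduce top mod 5: now compute (2/5).
Pull out 2: since 5 ≡ 5 (mod 8), (2/5) = -1.
Reached (1/5) = 1. Collecting the sign flips along the way, the symbol is +1.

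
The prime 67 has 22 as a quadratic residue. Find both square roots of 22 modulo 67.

25, 42

Since 67 ≡ 3 (mod 4), a square root of 22 is 22^((67+1)/4) = 22^17 mod 67.
Repeated squaring: 22^2≡15, 22^4≡24, 22^8≡40, 22^16≡59 (mod 67).
22^17 = 22^(16+1) ≡ 25 (mod 67).
Check: 25² = 625 ≡ 22 (mod 67). The two roots are 25 and 42.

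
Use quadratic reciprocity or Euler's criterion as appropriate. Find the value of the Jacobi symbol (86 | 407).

1

Pull out 2: since 407 ≡ 7 (mod 8), (2/407) = +1.
Reciprocity: 43 ≡ 3 and 407 ≡ 3 (mod 4), so (43/407) = −(407/43).
Reduce top mod 43: now compute (20/43).
Pull out 2^2: since 43 ≡ 3 (mod 8), (2/43) = -1, so (2/43)^2 = +1.
Reciprocity: 5 ≡ 1 and 43 ≡ 3 (mod 4), so (5/43) = +(43/5).
Reduce top mod 5: now compute (3/5).
Reciprocity: 3 ≡ 3 and 5 ≡ 1 (mod 4), so (3/5) = +(5/3).
Reduce top mod 3: now compute (2/3).
Pull out 2: since 3 ≡ 3 (mod 8), (2/3) = -1.
Reached (1/3) = 1. Collecting the sign flips along the way, the symbol is +1.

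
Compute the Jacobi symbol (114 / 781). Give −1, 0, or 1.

Pull out 2: since 781 ≡ 5 (mod 8), (2/781) = -1.
Reciprocity: 57 ≡ 1 and 781 ≡ 1 (mod 4), so (57/781) = +(781/57).
Reduce top mod 57: now compute (40/57).
Pull out 2^3: since 57 ≡ 1 (mod 8), (2/57) = +1, so (2/57)^3 = +1.
Reciprocity: 5 ≡ 1 and 57 ≡ 1 (mod 4), so (5/57) = +(57/5).
Reduce top mod 5: now compute (2/5).
Pull out 2: since 5 ≡ 5 (mod 8), (2/5) = -1.
Reached (1/5) = 1. Collecting the sign flips along the way, the symbol is +1.

1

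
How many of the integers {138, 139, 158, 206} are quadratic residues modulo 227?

1

(138/227) = -1 → non-residue.
(139/227) = +1 → QR.
(158/227) = -1 → non-residue.
(206/227) = -1 → non-residue.
Total quadratic residues among the 4: 1.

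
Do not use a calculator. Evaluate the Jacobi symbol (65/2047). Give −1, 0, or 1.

1

Reciprocity: 65 ≡ 1 and 2047 ≡ 3 (mod 4), so (65/2047) = +(2047/65).
Reduce top mod 65: now compute (32/65).
Pull out 2^5: since 65 ≡ 1 (mod 8), (2/65) = +1, so (2/65)^5 = +1.
Reached (1/65) = 1. Collecting the sign flips along the way, the symbol is +1.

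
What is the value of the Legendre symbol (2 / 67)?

-1

Euler's criterion: (2/67) ≡ 2^33 (mod 67).
2^2 ≡ 4 (mod 67)
2^4 ≡ 16 (mod 67)
2^8 ≡ 55 (mod 67)
2^16 ≡ 10 (mod 67)
2^32 ≡ 33 (mod 67)
2^33 = 2^(32+1) ≡ 66 (mod 67).
Result is 66 ≡ −1, so (2/67) = −1.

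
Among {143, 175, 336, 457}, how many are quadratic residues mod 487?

(143/487) = +1 → QR.
(175/487) = -1 → non-residue.
(336/487) = +1 → QR.
(457/487) = -1 → non-residue.
Total quadratic residues among the 4: 2.

2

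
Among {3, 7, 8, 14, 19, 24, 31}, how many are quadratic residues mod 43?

3

(3/43) = -1 → non-residue.
(7/43) = -1 → non-residue.
(8/43) = -1 → non-residue.
(14/43) = +1 → QR.
(19/43) = -1 → non-residue.
(24/43) = +1 → QR.
(31/43) = +1 → QR.
Total quadratic residues among the 7: 3.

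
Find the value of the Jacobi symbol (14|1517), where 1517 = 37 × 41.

1

Pull out 2: since 1517 ≡ 5 (mod 8), (2/1517) = -1.
Reciprocity: 7 ≡ 3 and 1517 ≡ 1 (mod 4), so (7/1517) = +(1517/7).
Reduce top mod 7: now compute (5/7).
Reciprocity: 5 ≡ 1 and 7 ≡ 3 (mod 4), so (5/7) = +(7/5).
Reduce top mod 5: now compute (2/5).
Pull out 2: since 5 ≡ 5 (mod 8), (2/5) = -1.
Reached (1/5) = 1. Collecting the sign flips along the way, the symbol is +1.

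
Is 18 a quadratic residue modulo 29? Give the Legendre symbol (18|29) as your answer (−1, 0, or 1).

-1

Euler's criterion: (18/29) ≡ 18^14 (mod 29).
18^2 ≡ 5 (mod 29)
18^4 ≡ 25 (mod 29)
18^8 ≡ 16 (mod 29)
18^14 = 18^(8+4+2) ≡ 28 (mod 29).
Result is 28 ≡ −1, so (18/29) = −1.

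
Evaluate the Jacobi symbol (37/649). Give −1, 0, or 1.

-1

Reciprocity: 37 ≡ 1 and 649 ≡ 1 (mod 4), so (37/649) = +(649/37).
Reduce top mod 37: now compute (20/37).
Pull out 2^2: since 37 ≡ 5 (mod 8), (2/37) = -1, so (2/37)^2 = +1.
Reciprocity: 5 ≡ 1 and 37 ≡ 1 (mod 4), so (5/37) = +(37/5).
Reduce top mod 5: now compute (2/5).
Pull out 2: since 5 ≡ 5 (mod 8), (2/5) = -1.
Reached (1/5) = 1. Collecting the sign flips along the way, the symbol is -1.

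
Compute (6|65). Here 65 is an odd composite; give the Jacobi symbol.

Pull out 2: since 65 ≡ 1 (mod 8), (2/65) = +1.
Reciprocity: 3 ≡ 3 and 65 ≡ 1 (mod 4), so (3/65) = +(65/3).
Reduce top mod 3: now compute (2/3).
Pull out 2: since 3 ≡ 3 (mod 8), (2/3) = -1.
Reached (1/3) = 1. Collecting the sign flips along the way, the symbol is -1.

-1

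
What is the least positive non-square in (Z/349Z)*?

(2/349) = −1, so 2 is the smallest positive non-residue mod 349.

2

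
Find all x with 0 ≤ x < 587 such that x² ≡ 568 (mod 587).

54, 533

Since 587 ≡ 3 (mod 4), a square root of 568 is 568^((587+1)/4) = 568^147 mod 587.
Repeated squaring: 568^2≡361, 568^4≡7, 568^8≡49, 568^16≡53, 568^32≡461, 568^64≡27, 568^128≡142 (mod 587).
568^147 = 568^(128+16+2+1) ≡ 533 (mod 587).
Check: 533² = 284089 ≡ 568 (mod 587). The two roots are 54 and 533.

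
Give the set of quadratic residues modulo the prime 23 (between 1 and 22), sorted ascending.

Square k = 1,…,11 (k and 23−k give the same square):
1²=1, 2²=4, 3²=9, 4²=16, 5²≡2, 6²≡13, 7²≡3, 8²≡18, 9²≡12, 10²≡8, 11²≡6 (mod 23).
So the quadratic residues mod 23 are {1, 2, 3, 4, 6, 8, 9, 12, 13, 16, 18}.

1,2,3,4,6,8,9,12,13,16,18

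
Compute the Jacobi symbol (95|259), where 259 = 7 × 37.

1

Reciprocity: 95 ≡ 3 and 259 ≡ 3 (mod 4), so (95/259) = −(259/95).
Reduce top mod 95: now compute (69/95).
Reciprocity: 69 ≡ 1 and 95 ≡ 3 (mod 4), so (69/95) = +(95/69).
Reduce top mod 69: now compute (26/69).
Pull out 2: since 69 ≡ 5 (mod 8), (2/69) = -1.
Reciprocity: 13 ≡ 1 and 69 ≡ 1 (mod 4), so (13/69) = +(69/13).
Reduce top mod 13: now compute (4/13).
Pull out 2^2: since 13 ≡ 5 (mod 8), (2/13) = -1, so (2/13)^2 = +1.
Reached (1/13) = 1. Collecting the sign flips along the way, the symbol is +1.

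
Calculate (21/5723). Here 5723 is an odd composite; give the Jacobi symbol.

-1

Reciprocity: 21 ≡ 1 and 5723 ≡ 3 (mod 4), so (21/5723) = +(5723/21).
Reduce top mod 21: now compute (11/21).
Reciprocity: 11 ≡ 3 and 21 ≡ 1 (mod 4), so (11/21) = +(21/11).
Reduce top mod 11: now compute (10/11).
Pull out 2: since 11 ≡ 3 (mod 8), (2/11) = -1.
Reciprocity: 5 ≡ 1 and 11 ≡ 3 (mod 4), so (5/11) = +(11/5).
Reduce top mod 5: now compute (1/5).
Reached (1/5) = 1. Collecting the sign flips along the way, the symbol is -1.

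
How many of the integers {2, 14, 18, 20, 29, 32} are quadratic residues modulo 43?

1

(2/43) = -1 → non-residue.
(14/43) = +1 → QR.
(18/43) = -1 → non-residue.
(20/43) = -1 → non-residue.
(29/43) = -1 → non-residue.
(32/43) = -1 → non-residue.
Total quadratic residues among the 6: 1.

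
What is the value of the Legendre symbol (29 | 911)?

Reciprocity: 29 ≡ 1 and 911 ≡ 3 (mod 4), so (29/911) = +(911/29).
Reduce top mod 29: now compute (12/29).
Pull out 2^2: since 29 ≡ 5 (mod 8), (2/29) = -1, so (2/29)^2 = +1.
Reciprocity: 3 ≡ 3 and 29 ≡ 1 (mod 4), so (3/29) = +(29/3).
Reduce top mod 3: now compute (2/3).
Pull out 2: since 3 ≡ 3 (mod 8), (2/3) = -1.
Reached (1/3) = 1. Collecting the sign flips along the way, the symbol is -1.

-1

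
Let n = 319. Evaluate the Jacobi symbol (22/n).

0

Pull out 2: since 319 ≡ 7 (mod 8), (2/319) = +1.
Reciprocity: 11 ≡ 3 and 319 ≡ 3 (mod 4), so (11/319) = −(319/11).
Reduce top mod 11: now compute (0/11).
Top reduces to 0: gcd > 1, so the symbol is 0.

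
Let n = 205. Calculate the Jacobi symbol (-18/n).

-1

First reduce: -18 ≡ 187 (mod 205).
Reciprocity: 187 ≡ 3 and 205 ≡ 1 (mod 4), so (187/205) = +(205/187).
Reduce top mod 187: now compute (18/187).
Pull out 2: since 187 ≡ 3 (mod 8), (2/187) = -1.
Reciprocity: 9 ≡ 1 and 187 ≡ 3 (mod 4), so (9/187) = +(187/9).
Reduce top mod 9: now compute (7/9).
Reciprocity: 7 ≡ 3 and 9 ≡ 1 (mod 4), so (7/9) = +(9/7).
Reduce top mod 7: now compute (2/7).
Pull out 2: since 7 ≡ 7 (mod 8), (2/7) = +1.
Reached (1/7) = 1. Collecting the sign flips along the way, the symbol is -1.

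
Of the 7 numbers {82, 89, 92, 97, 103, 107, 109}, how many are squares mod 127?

(82/127) = +1 → QR.
(89/127) = -1 → non-residue.
(92/127) = -1 → non-residue.
(97/127) = -1 → non-residue.
(103/127) = +1 → QR.
(107/127) = +1 → QR.
(109/127) = -1 → non-residue.
Total quadratic residues among the 7: 3.

3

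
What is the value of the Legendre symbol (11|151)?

Euler's criterion: (11/151) ≡ 11^75 (mod 151).
11^2 ≡ 121 (mod 151)
11^4 ≡ 145 (mod 151)
11^8 ≡ 36 (mod 151)
11^16 ≡ 88 (mod 151)
11^32 ≡ 43 (mod 151)
11^64 ≡ 37 (mod 151)
11^75 = 11^(64+8+2+1) ≡ 1 (mod 151).
Result is 1, so (11/151) = 1.

1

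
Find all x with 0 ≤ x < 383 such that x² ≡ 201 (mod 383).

46, 337

Since 383 ≡ 3 (mod 4), a square root of 201 is 201^((383+1)/4) = 201^96 mod 383.
Repeated squaring: 201^2≡186, 201^4≡126, 201^8≡173, 201^16≡55, 201^32≡344, 201^64≡372 (mod 383).
201^96 = 201^(64+32) ≡ 46 (mod 383).
Check: 46² = 2116 ≡ 201 (mod 383). The two roots are 46 and 337.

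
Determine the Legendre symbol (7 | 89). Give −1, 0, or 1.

Euler's criterion: (7/89) ≡ 7^44 (mod 89).
7^2 ≡ 49 (mod 89)
7^4 ≡ 87 (mod 89)
7^8 ≡ 4 (mod 89)
7^16 ≡ 16 (mod 89)
7^32 ≡ 78 (mod 89)
7^44 = 7^(32+8+4) ≡ 88 (mod 89).
Result is 88 ≡ −1, so (7/89) = −1.

-1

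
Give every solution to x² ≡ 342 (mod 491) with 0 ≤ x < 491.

69, 422

Since 491 ≡ 3 (mod 4), a square root of 342 is 342^((491+1)/4) = 342^123 mod 491.
Repeated squaring: 342^2≡106, 342^4≡434, 342^8≡303, 342^16≡483, 342^32≡64, 342^64≡168 (mod 491).
342^123 = 342^(64+32+16+8+2+1) ≡ 422 (mod 491).
Check: 422² = 178084 ≡ 342 (mod 491). The two roots are 69 and 422.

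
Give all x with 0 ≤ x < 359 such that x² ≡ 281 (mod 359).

121, 238

Since 359 ≡ 3 (mod 4), a square root of 281 is 281^((359+1)/4) = 281^90 mod 359.
Repeated squaring: 281^2≡340, 281^4≡2, 281^8≡4, 281^16≡16, 281^32≡256, 281^64≡198 (mod 359).
281^90 = 281^(64+16+8+2) ≡ 121 (mod 359).
Check: 121² = 14641 ≡ 281 (mod 359). The two roots are 121 and 238.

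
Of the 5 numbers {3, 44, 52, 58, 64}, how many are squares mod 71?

3

(3/71) = +1 → QR.
(44/71) = -1 → non-residue.
(52/71) = -1 → non-residue.
(58/71) = +1 → QR.
(64/71) = +1 → QR.
Total quadratic residues among the 5: 3.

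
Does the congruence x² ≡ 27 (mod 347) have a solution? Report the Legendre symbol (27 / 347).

1

Reciprocity: 27 ≡ 3 and 347 ≡ 3 (mod 4), so (27/347) = −(347/27).
Reduce top mod 27: now compute (23/27).
Reciprocity: 23 ≡ 3 and 27 ≡ 3 (mod 4), so (23/27) = −(27/23).
Reduce top mod 23: now compute (4/23).
Pull out 2^2: since 23 ≡ 7 (mod 8), (2/23) = +1, so (2/23)^2 = +1.
Reached (1/23) = 1. Collecting the sign flips along the way, the symbol is +1.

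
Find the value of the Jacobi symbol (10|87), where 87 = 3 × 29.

-1

Pull out 2: since 87 ≡ 7 (mod 8), (2/87) = +1.
Reciprocity: 5 ≡ 1 and 87 ≡ 3 (mod 4), so (5/87) = +(87/5).
Reduce top mod 5: now compute (2/5).
Pull out 2: since 5 ≡ 5 (mod 8), (2/5) = -1.
Reached (1/5) = 1. Collecting the sign flips along the way, the symbol is -1.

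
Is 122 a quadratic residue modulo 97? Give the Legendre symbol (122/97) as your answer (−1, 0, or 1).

1

Euler's criterion: (122/97) ≡ 25^48 (mod 97).
25^2 ≡ 43 (mod 97)
25^4 ≡ 6 (mod 97)
25^8 ≡ 36 (mod 97)
25^16 ≡ 35 (mod 97)
25^32 ≡ 61 (mod 97)
25^48 = 25^(32+16) ≡ 1 (mod 97).
Result is 1, so (122/97) = 1.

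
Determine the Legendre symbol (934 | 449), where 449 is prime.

1

First reduce: 934 ≡ 36 (mod 449).
Pull out 2^2: since 449 ≡ 1 (mod 8), (2/449) = +1, so (2/449)^2 = +1.
Reciprocity: 9 ≡ 1 and 449 ≡ 1 (mod 4), so (9/449) = +(449/9).
Reduce top mod 9: now compute (8/9).
Pull out 2^3: since 9 ≡ 1 (mod 8), (2/9) = +1, so (2/9)^3 = +1.
Reached (1/9) = 1. Collecting the sign flips along the way, the symbol is +1.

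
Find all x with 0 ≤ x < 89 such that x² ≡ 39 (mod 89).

22, 67

89 ≡ 1 (mod 4), so we find a root by search.
Trying successive values, 22² = 484 ≡ 39 (mod 89). The other root is 89 − 22 = 67.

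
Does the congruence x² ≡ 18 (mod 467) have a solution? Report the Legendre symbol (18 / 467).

-1

Pull out 2: since 467 ≡ 3 (mod 8), (2/467) = -1.
Reciprocity: 9 ≡ 1 and 467 ≡ 3 (mod 4), so (9/467) = +(467/9).
Reduce top mod 9: now compute (8/9).
Pull out 2^3: since 9 ≡ 1 (mod 8), (2/9) = +1, so (2/9)^3 = +1.
Reached (1/9) = 1. Collecting the sign flips along the way, the symbol is -1.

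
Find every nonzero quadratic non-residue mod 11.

2,6,7,8,10

Square k = 1,…,5 (k and 11−k give the same square):
1²=1, 2²=4, 3²=9, 4²≡5, 5²≡3 (mod 11).
The residues are {1, 3, 4, 5, 9}; the non-residues are the remaining 5 nonzero classes.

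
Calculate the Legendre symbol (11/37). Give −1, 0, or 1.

Euler's criterion: (11/37) ≡ 11^18 (mod 37).
11^2 ≡ 10 (mod 37)
11^4 ≡ 26 (mod 37)
11^8 ≡ 10 (mod 37)
11^16 ≡ 26 (mod 37)
11^18 = 11^(16+2) ≡ 1 (mod 37).
Result is 1, so (11/37) = 1.

1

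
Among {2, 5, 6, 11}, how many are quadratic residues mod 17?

(2/17) = +1 → QR.
(5/17) = -1 → non-residue.
(6/17) = -1 → non-residue.
(11/17) = -1 → non-residue.
Total quadratic residues among the 4: 1.

1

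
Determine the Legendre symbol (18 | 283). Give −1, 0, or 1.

-1

Pull out 2: since 283 ≡ 3 (mod 8), (2/283) = -1.
Reciprocity: 9 ≡ 1 and 283 ≡ 3 (mod 4), so (9/283) = +(283/9).
Reduce top mod 9: now compute (4/9).
Pull out 2^2: since 9 ≡ 1 (mod 8), (2/9) = +1, so (2/9)^2 = +1.
Reached (1/9) = 1. Collecting the sign flips along the way, the symbol is -1.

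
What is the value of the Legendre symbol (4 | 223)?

1

Pull out 2^2: since 223 ≡ 7 (mod 8), (2/223) = +1, so (2/223)^2 = +1.
Reached (1/223) = 1. Collecting the sign flips along the way, the symbol is +1.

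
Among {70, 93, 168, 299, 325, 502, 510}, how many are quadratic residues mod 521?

(70/521) = -1 → non-residue.
(93/521) = -1 → non-residue.
(168/521) = +1 → QR.
(299/521) = -1 → non-residue.
(325/521) = +1 → QR.
(502/521) = -1 → non-residue.
(510/521) = +1 → QR.
Total quadratic residues among the 7: 3.

3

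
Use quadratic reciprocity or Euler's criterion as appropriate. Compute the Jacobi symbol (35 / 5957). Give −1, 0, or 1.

Reciprocity: 35 ≡ 3 and 5957 ≡ 1 (mod 4), so (35/5957) = +(5957/35).
Reduce top mod 35: now compute (7/35).
Reciprocity: 7 ≡ 3 and 35 ≡ 3 (mod 4), so (7/35) = −(35/7).
Reduce top mod 7: now compute (0/7).
Top reduces to 0: gcd > 1, so the symbol is 0.

0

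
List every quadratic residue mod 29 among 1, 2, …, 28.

1 4 5 6 7 9 13 16 20 22 23 24 25 28

Square k = 1,…,14 (k and 29−k give the same square):
1²=1, 2²=4, 3²=9, 4²=16, 5²=25, 6²≡7, 7²≡20, 8²≡6, 9²≡23, 10²≡13, 11²≡5, 12²≡28, 13²≡24, 14²≡22 (mod 29).
So the quadratic residues mod 29 are {1, 4, 5, 6, 7, 9, 13, 16, 20, 22, 23, 24, 25, 28}.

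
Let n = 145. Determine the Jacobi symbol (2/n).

1

Pull out 2: since 145 ≡ 1 (mod 8), (2/145) = +1.
Reached (1/145) = 1. Collecting the sign flips along the way, the symbol is +1.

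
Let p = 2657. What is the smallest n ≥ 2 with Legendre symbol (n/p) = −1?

(2/2657) = +1, so 2 is a residue.
(3/2657) = −1, so 3 is the smallest positive non-residue mod 2657.

3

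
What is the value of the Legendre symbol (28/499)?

Pull out 2^2: since 499 ≡ 3 (mod 8), (2/499) = -1, so (2/499)^2 = +1.
Reciprocity: 7 ≡ 3 and 499 ≡ 3 (mod 4), so (7/499) = −(499/7).
Reduce top mod 7: now compute (2/7).
Pull out 2: since 7 ≡ 7 (mod 8), (2/7) = +1.
Reached (1/7) = 1. Collecting the sign flips along the way, the symbol is -1.

-1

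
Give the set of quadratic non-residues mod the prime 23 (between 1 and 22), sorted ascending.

5 7 10 11 14 15 17 19 20 21 22

Square k = 1,…,11 (k and 23−k give the same square):
1²=1, 2²=4, 3²=9, 4²=16, 5²≡2, 6²≡13, 7²≡3, 8²≡18, 9²≡12, 10²≡8, 11²≡6 (mod 23).
The residues are {1, 2, 3, 4, 6, 8, 9, 12, 13, 16, 18}; the non-residues are the remaining 11 nonzero classes.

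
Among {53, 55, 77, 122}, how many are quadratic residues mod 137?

(53/137) = -1 → non-residue.
(55/137) = -1 → non-residue.
(77/137) = +1 → QR.
(122/137) = +1 → QR.
Total quadratic residues among the 4: 2.

2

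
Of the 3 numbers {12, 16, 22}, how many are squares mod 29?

(12/29) = -1 → non-residue.
(16/29) = +1 → QR.
(22/29) = +1 → QR.
Total quadratic residues among the 3: 2.

2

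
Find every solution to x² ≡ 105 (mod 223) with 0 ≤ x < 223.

95, 128

Since 223 ≡ 3 (mod 4), a square root of 105 is 105^((223+1)/4) = 105^56 mod 223.
Repeated squaring: 105^2≡98, 105^4≡15, 105^8≡2, 105^16≡4, 105^32≡16 (mod 223).
105^56 = 105^(32+16+8) ≡ 128 (mod 223).
Check: 128² = 16384 ≡ 105 (mod 223). The two roots are 95 and 128.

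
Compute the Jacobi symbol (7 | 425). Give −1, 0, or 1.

Reciprocity: 7 ≡ 3 and 425 ≡ 1 (mod 4), so (7/425) = +(425/7).
Reduce top mod 7: now compute (5/7).
Reciprocity: 5 ≡ 1 and 7 ≡ 3 (mod 4), so (5/7) = +(7/5).
Reduce top mod 5: now compute (2/5).
Pull out 2: since 5 ≡ 5 (mod 8), (2/5) = -1.
Reached (1/5) = 1. Collecting the sign flips along the way, the symbol is -1.

-1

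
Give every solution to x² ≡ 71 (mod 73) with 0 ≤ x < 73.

73 ≡ 1 (mod 4), so we find a root by search.
Trying successive values, 12² = 144 ≡ 71 (mod 73). The other root is 73 − 12 = 61.

12, 61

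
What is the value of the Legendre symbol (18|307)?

-1

Euler's criterion: (18/307) ≡ 18^153 (mod 307).
18^2 ≡ 17 (mod 307)
18^4 ≡ 289 (mod 307)
18^8 ≡ 17 (mod 307)
18^16 ≡ 289 (mod 307)
18^32 ≡ 17 (mod 307)
18^64 ≡ 289 (mod 307)
18^128 ≡ 17 (mod 307)
18^153 = 18^(128+16+8+1) ≡ 306 (mod 307).
Result is 306 ≡ −1, so (18/307) = −1.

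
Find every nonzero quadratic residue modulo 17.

1,2,4,8,9,13,15,16

Square k = 1,…,8 (k and 17−k give the same square):
1²=1, 2²=4, 3²=9, 4²=16, 5²≡8, 6²≡2, 7²≡15, 8²≡13 (mod 17).
So the quadratic residues mod 17 are {1, 2, 4, 8, 9, 13, 15, 16}.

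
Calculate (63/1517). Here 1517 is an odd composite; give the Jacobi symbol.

-1

Reciprocity: 63 ≡ 3 and 1517 ≡ 1 (mod 4), so (63/1517) = +(1517/63).
Reduce top mod 63: now compute (5/63).
Reciprocity: 5 ≡ 1 and 63 ≡ 3 (mod 4), so (5/63) = +(63/5).
Reduce top mod 5: now compute (3/5).
Reciprocity: 3 ≡ 3 and 5 ≡ 1 (mod 4), so (3/5) = +(5/3).
Reduce top mod 3: now compute (2/3).
Pull out 2: since 3 ≡ 3 (mod 8), (2/3) = -1.
Reached (1/3) = 1. Collecting the sign flips along the way, the symbol is -1.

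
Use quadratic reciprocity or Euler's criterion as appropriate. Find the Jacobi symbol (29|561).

-1

Reciprocity: 29 ≡ 1 and 561 ≡ 1 (mod 4), so (29/561) = +(561/29).
Reduce top mod 29: now compute (10/29).
Pull out 2: since 29 ≡ 5 (mod 8), (2/29) = -1.
Reciprocity: 5 ≡ 1 and 29 ≡ 1 (mod 4), so (5/29) = +(29/5).
Reduce top mod 5: now compute (4/5).
Pull out 2^2: since 5 ≡ 5 (mod 8), (2/5) = -1, so (2/5)^2 = +1.
Reached (1/5) = 1. Collecting the sign flips along the way, the symbol is -1.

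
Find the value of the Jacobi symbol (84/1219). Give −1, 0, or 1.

Pull out 2^2: since 1219 ≡ 3 (mod 8), (2/1219) = -1, so (2/1219)^2 = +1.
Reciprocity: 21 ≡ 1 and 1219 ≡ 3 (mod 4), so (21/1219) = +(1219/21).
Reduce top mod 21: now compute (1/21).
Reached (1/21) = 1. Collecting the sign flips along the way, the symbol is +1.

1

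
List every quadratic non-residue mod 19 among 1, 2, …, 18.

2 3 8 10 12 13 14 15 18

Square k = 1,…,9 (k and 19−k give the same square):
1²=1, 2²=4, 3²=9, 4²=16, 5²≡6, 6²≡17, 7²≡11, 8²≡7, 9²≡5 (mod 19).
The residues are {1, 4, 5, 6, 7, 9, 11, 16, 17}; the non-residues are the remaining 9 nonzero classes.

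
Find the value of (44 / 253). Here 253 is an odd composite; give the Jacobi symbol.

0

Pull out 2^2: since 253 ≡ 5 (mod 8), (2/253) = -1, so (2/253)^2 = +1.
Reciprocity: 11 ≡ 3 and 253 ≡ 1 (mod 4), so (11/253) = +(253/11).
Reduce top mod 11: now compute (0/11).
Top reduces to 0: gcd > 1, so the symbol is 0.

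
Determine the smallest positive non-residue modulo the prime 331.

2

(2/331) = −1, so 2 is the smallest positive non-residue mod 331.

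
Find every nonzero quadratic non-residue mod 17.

Square k = 1,…,8 (k and 17−k give the same square):
1²=1, 2²=4, 3²=9, 4²=16, 5²≡8, 6²≡2, 7²≡15, 8²≡13 (mod 17).
The residues are {1, 2, 4, 8, 9, 13, 15, 16}; the non-residues are the remaining 8 nonzero classes.

3, 5, 6, 7, 10, 11, 12, 14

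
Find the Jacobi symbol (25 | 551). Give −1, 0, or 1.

Reciprocity: 25 ≡ 1 and 551 ≡ 3 (mod 4), so (25/551) = +(551/25).
Reduce top mod 25: now compute (1/25).
Reached (1/25) = 1. Collecting the sign flips along the way, the symbol is +1.

1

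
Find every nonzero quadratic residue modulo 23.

1 2 3 4 6 8 9 12 13 16 18

Square k = 1,…,11 (k and 23−k give the same square):
1²=1, 2²=4, 3²=9, 4²=16, 5²≡2, 6²≡13, 7²≡3, 8²≡18, 9²≡12, 10²≡8, 11²≡6 (mod 23).
So the quadratic residues mod 23 are {1, 2, 3, 4, 6, 8, 9, 12, 13, 16, 18}.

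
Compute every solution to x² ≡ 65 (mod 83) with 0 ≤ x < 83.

27, 56

Since 83 ≡ 3 (mod 4), a square root of 65 is 65^((83+1)/4) = 65^21 mod 83.
Repeated squaring: 65^2≡75, 65^4≡64, 65^8≡29, 65^16≡11 (mod 83).
65^21 = 65^(16+4+1) ≡ 27 (mod 83).
Check: 27² = 729 ≡ 65 (mod 83). The two roots are 27 and 56.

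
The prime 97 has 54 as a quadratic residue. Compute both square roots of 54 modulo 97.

32, 65

97 ≡ 1 (mod 4), so we find a root by search.
Trying successive values, 32² = 1024 ≡ 54 (mod 97). The other root is 97 − 32 = 65.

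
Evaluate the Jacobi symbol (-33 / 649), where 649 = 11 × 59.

First reduce: -33 ≡ 616 (mod 649).
Pull out 2^3: since 649 ≡ 1 (mod 8), (2/649) = +1, so (2/649)^3 = +1.
Reciprocity: 77 ≡ 1 and 649 ≡ 1 (mod 4), so (77/649) = +(649/77).
Reduce top mod 77: now compute (33/77).
Reciprocity: 33 ≡ 1 and 77 ≡ 1 (mod 4), so (33/77) = +(77/33).
Reduce top mod 33: now compute (11/33).
Reciprocity: 11 ≡ 3 and 33 ≡ 1 (mod 4), so (11/33) = +(33/11).
Reduce top mod 11: now compute (0/11).
Top reduces to 0: gcd > 1, so the symbol is 0.

0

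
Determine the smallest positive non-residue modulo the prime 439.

(2/439) = +1, so 2 is a residue.
(3/439) = −1, so 3 is the smallest positive non-residue mod 439.

3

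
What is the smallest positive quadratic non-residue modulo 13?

2

(2/13) = −1, so 2 is the smallest positive non-residue mod 13.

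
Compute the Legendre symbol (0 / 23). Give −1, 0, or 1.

Top reduces to 0: gcd > 1, so the symbol is 0.

0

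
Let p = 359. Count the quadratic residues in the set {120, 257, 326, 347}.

(120/359) = +1 → QR.
(257/359) = -1 → non-residue.
(326/359) = -1 → non-residue.
(347/359) = -1 → non-residue.
Total quadratic residues among the 4: 1.

1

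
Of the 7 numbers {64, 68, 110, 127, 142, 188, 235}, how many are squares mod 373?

3

(64/373) = +1 → QR.
(68/373) = +1 → QR.
(110/373) = -1 → non-residue.
(127/373) = -1 → non-residue.
(142/373) = -1 → non-residue.
(188/373) = -1 → non-residue.
(235/373) = +1 → QR.
Total quadratic residues among the 7: 3.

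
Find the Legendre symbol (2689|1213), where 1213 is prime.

First reduce: 2689 ≡ 263 (mod 1213).
Reciprocity: 263 ≡ 3 and 1213 ≡ 1 (mod 4), so (263/1213) = +(1213/263).
Reduce top mod 263: now compute (161/263).
Reciprocity: 161 ≡ 1 and 263 ≡ 3 (mod 4), so (161/263) = +(263/161).
Reduce top mod 161: now compute (102/161).
Pull out 2: since 161 ≡ 1 (mod 8), (2/161) = +1.
Reciprocity: 51 ≡ 3 and 161 ≡ 1 (mod 4), so (51/161) = +(161/51).
Reduce top mod 51: now compute (8/51).
Pull out 2^3: since 51 ≡ 3 (mod 8), (2/51) = -1, so (2/51)^3 = -1.
Reached (1/51) = 1. Collecting the sign flips along the way, the symbol is -1.

-1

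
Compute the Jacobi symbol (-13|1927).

First reduce: -13 ≡ 1914 (mod 1927).
Pull out 2: since 1927 ≡ 7 (mod 8), (2/1927) = +1.
Reciprocity: 957 ≡ 1 and 1927 ≡ 3 (mod 4), so (957/1927) = +(1927/957).
Reduce top mod 957: now compute (13/957).
Reciprocity: 13 ≡ 1 and 957 ≡ 1 (mod 4), so (13/957) = +(957/13).
Reduce top mod 13: now compute (8/13).
Pull out 2^3: since 13 ≡ 5 (mod 8), (2/13) = -1, so (2/13)^3 = -1.
Reached (1/13) = 1. Collecting the sign flips along the way, the symbol is -1.

-1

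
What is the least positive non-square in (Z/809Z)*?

3

(2/809) = +1, so 2 is a residue.
(3/809) = −1, so 3 is the smallest positive non-residue mod 809.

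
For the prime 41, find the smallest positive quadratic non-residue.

3

(2/41) = +1, so 2 is a residue.
(3/41) = −1, so 3 is the smallest positive non-residue mod 41.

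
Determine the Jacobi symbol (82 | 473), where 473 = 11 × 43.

Pull out 2: since 473 ≡ 1 (mod 8), (2/473) = +1.
Reciprocity: 41 ≡ 1 and 473 ≡ 1 (mod 4), so (41/473) = +(473/41).
Reduce top mod 41: now compute (22/41).
Pull out 2: since 41 ≡ 1 (mod 8), (2/41) = +1.
Reciprocity: 11 ≡ 3 and 41 ≡ 1 (mod 4), so (11/41) = +(41/11).
Reduce top mod 11: now compute (8/11).
Pull out 2^3: since 11 ≡ 3 (mod 8), (2/11) = -1, so (2/11)^3 = -1.
Reached (1/11) = 1. Collecting the sign flips along the way, the symbol is -1.

-1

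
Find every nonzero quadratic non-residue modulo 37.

Square k = 1,…,18 (k and 37−k give the same square):
1²=1, 2²=4, 3²=9, 4²=16, 5²=25, 6²=36, 7²≡12, 8²≡27, 9²≡7, 10²≡26, 11²≡10, 12²≡33, 13²≡21, 14²≡11, 15²≡3, 16²≡34, 17²≡30, 18²≡28 (mod 37).
The residues are {1, 3, 4, 7, 9, 10, 11, 12, 16, 21, 25, 26, 27, 28, 30, 33, 34, 36}; the non-residues are the remaining 18 nonzero classes.

2,5,6,8,13,14,15,17,18,19,20,22,23,24,29,31,32,35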